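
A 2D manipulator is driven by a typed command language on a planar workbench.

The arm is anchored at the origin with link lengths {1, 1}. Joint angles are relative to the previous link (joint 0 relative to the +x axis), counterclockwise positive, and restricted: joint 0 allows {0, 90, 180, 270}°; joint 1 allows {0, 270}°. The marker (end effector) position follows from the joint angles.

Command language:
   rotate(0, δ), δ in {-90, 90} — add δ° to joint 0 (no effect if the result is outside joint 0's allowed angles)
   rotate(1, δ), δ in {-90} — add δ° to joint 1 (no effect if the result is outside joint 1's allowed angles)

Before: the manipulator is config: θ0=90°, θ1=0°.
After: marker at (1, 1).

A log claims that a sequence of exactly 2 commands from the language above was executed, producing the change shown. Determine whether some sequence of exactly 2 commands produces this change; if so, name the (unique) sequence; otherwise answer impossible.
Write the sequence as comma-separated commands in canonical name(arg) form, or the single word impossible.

initial: config: θ0=90°, θ1=0°
[1] after rotate(1, -90): config: θ0=90°, θ1=270°
[2] after rotate(1, -90): config: θ0=90°, θ1=270°
uniquely the one of 9 2-step routes that fits.

rotate(1, -90), rotate(1, -90)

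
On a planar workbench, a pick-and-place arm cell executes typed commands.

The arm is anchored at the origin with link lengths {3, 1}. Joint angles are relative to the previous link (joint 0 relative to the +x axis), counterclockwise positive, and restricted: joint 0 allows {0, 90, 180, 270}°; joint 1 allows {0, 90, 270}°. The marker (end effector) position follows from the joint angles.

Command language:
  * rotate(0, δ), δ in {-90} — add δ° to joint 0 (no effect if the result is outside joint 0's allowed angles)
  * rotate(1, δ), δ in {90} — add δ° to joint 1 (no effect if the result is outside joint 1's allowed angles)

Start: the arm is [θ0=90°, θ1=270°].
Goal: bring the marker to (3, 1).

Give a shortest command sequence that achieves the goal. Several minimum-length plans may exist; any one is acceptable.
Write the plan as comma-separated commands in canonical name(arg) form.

rotate(1, 90), rotate(1, 90), rotate(0, -90)

start: [θ0=90°, θ1=270°]
step 1 (rotate(1, 90)): [θ0=90°, θ1=0°]
step 2 (rotate(1, 90)): [θ0=90°, θ1=90°]
step 3 (rotate(0, -90)): [θ0=0°, θ1=90°]
minimal: 3 command(s), checked below 3.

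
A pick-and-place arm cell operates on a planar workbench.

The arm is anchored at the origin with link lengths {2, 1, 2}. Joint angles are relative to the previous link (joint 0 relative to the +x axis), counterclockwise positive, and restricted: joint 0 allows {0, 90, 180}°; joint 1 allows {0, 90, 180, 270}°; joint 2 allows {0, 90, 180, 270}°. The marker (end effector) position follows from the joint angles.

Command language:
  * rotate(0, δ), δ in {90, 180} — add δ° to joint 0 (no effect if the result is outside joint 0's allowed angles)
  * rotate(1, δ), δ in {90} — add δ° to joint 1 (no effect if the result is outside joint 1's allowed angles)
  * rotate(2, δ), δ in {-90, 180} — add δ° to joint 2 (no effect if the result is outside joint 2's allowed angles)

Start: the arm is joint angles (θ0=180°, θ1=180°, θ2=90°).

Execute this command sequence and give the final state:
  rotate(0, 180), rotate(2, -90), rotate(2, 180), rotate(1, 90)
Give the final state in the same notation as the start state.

joint angles (θ0=0°, θ1=270°, θ2=180°)

from: joint angles (θ0=180°, θ1=180°, θ2=90°)
t=1 rotate(0, 180) ⇒ joint angles (θ0=0°, θ1=180°, θ2=90°)
t=2 rotate(2, -90) ⇒ joint angles (θ0=0°, θ1=180°, θ2=0°)
t=3 rotate(2, 180) ⇒ joint angles (θ0=0°, θ1=180°, θ2=180°)
t=4 rotate(1, 90) ⇒ joint angles (θ0=0°, θ1=270°, θ2=180°)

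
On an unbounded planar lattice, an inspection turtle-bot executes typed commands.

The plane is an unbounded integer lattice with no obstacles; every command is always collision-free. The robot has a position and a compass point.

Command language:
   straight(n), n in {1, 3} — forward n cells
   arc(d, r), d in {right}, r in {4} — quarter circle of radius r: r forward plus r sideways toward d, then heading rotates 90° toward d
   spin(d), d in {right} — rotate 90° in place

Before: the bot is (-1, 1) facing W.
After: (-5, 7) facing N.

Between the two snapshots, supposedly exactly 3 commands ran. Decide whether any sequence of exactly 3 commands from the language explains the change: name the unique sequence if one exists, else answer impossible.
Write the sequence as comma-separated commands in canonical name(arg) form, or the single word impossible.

key: order matters: swapping arc(right, 4) and straight(1) lands elsewhere
start: (-1, 1) facing W
[1] after arc(right, 4): (-5, 5) facing N
[2] after straight(1): (-5, 6) facing N
[3] after straight(1): (-5, 7) facing N
all 64 alternatives checked — unique.

arc(right, 4), straight(1), straight(1)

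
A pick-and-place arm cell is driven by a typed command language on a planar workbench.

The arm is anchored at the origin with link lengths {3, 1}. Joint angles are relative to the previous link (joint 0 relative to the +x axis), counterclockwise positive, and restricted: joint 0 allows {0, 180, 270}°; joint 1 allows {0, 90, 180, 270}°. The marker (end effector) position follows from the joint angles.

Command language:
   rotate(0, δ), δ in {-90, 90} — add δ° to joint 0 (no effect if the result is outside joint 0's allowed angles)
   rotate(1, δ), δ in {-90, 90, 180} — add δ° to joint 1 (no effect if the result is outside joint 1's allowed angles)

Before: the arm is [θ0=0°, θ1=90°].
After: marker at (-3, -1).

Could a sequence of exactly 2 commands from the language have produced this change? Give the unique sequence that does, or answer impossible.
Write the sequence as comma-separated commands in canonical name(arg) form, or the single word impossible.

rotate(0, -90), rotate(0, -90)

initial: [θ0=0°, θ1=90°]
1. rotate(0, -90) → [θ0=270°, θ1=90°]
2. rotate(0, -90) → [θ0=180°, θ1=90°]
no other 2-command option fits: unique.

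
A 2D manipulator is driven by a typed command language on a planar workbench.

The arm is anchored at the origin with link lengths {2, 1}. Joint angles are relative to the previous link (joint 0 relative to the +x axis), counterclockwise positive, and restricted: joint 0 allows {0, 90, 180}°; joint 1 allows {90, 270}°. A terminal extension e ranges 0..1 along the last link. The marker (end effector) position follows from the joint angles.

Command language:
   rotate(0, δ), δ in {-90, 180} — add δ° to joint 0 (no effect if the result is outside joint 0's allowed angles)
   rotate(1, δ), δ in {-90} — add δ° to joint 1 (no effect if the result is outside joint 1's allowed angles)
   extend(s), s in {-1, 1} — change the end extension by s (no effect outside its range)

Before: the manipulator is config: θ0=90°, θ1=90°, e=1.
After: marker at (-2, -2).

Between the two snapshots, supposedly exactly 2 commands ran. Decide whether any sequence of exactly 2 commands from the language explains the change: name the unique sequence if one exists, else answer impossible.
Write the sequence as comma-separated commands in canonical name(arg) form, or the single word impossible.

rotate(0, -90), rotate(0, 180)

key: running rotate(0, 180) before rotate(0, -90) would end elsewhere — order is forced
initial: config: θ0=90°, θ1=90°, e=1
1. rotate(0, -90) → config: θ0=0°, θ1=90°, e=1
2. rotate(0, 180) → config: θ0=180°, θ1=90°, e=1
no other 2-command option fits: unique.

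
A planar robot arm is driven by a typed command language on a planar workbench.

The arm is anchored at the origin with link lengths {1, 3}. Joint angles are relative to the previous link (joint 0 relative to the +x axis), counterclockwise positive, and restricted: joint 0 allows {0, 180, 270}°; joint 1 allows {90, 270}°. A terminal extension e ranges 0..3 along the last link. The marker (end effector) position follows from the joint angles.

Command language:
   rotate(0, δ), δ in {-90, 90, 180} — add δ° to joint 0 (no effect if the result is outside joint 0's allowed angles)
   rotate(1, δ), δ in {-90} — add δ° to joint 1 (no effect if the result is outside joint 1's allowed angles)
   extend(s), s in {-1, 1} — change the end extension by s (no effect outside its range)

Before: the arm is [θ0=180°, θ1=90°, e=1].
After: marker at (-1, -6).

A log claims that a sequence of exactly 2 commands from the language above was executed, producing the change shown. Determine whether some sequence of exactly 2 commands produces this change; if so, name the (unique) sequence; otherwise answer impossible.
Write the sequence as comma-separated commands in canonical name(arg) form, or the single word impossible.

t0: [θ0=180°, θ1=90°, e=1]
t=1 extend(1) ⇒ [θ0=180°, θ1=90°, e=2]
t=2 extend(1) ⇒ [θ0=180°, θ1=90°, e=3]
no other 2-command option fits: unique.

extend(1), extend(1)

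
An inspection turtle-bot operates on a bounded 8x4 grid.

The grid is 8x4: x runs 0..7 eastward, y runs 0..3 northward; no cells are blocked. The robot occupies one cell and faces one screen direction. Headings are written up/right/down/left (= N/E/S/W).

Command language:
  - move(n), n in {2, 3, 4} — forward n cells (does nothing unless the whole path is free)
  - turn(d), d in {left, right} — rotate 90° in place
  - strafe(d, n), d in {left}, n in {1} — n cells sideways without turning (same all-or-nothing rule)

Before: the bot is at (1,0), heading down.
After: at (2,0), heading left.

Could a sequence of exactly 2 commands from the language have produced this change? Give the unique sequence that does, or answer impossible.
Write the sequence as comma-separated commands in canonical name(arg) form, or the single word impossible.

key: cell and facing (now W) both changed — the 2 commands mix motion and turning
initial: at (1,0), heading down
t=1 strafe(left, 1) ⇒ at (2,0), heading down
t=2 turn(right) ⇒ at (2,0), heading left
no other 2-command option fits: unique.

strafe(left, 1), turn(right)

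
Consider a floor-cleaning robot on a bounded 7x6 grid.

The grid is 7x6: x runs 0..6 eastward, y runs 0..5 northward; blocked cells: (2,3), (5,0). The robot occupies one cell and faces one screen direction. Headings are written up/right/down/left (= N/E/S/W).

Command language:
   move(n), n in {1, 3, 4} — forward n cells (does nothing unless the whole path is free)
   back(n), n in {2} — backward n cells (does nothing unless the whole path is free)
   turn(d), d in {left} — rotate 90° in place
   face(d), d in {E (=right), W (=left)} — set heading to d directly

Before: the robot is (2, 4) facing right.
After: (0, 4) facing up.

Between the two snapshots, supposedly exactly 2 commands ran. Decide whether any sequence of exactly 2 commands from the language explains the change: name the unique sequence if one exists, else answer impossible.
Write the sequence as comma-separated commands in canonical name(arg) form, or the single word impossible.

back(2), turn(left)

key: order matters: swapping back(2) and turn(left) lands elsewhere
start: (2, 4) facing right
step 1 (back(2)): (0, 4) facing right
step 2 (turn(left)): (0, 4) facing up
no other 2-command option fits: unique.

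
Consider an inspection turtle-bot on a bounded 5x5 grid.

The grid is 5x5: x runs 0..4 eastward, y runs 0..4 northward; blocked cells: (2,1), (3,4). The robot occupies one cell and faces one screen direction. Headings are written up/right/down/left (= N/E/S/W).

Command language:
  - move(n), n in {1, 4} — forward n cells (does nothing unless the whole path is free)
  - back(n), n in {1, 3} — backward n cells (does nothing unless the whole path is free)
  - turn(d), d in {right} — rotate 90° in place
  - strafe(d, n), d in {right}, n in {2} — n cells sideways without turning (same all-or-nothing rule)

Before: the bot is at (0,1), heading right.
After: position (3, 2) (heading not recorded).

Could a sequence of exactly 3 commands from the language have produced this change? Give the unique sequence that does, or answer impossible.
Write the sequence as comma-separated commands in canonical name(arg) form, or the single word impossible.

every 3-command combo misses the target.

impossible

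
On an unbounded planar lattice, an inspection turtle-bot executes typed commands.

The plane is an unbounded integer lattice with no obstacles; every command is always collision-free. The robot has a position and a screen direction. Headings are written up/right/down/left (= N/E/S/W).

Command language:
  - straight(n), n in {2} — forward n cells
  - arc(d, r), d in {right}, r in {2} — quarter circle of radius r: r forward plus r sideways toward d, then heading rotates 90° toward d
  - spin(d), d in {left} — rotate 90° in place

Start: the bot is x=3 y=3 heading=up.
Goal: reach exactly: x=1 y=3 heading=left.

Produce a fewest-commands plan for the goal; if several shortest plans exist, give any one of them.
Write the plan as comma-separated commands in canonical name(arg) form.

spin(left), straight(2)

from: x=3 y=3 heading=up
1. spin(left) → x=3 y=3 heading=left
2. straight(2) → x=1 y=3 heading=left
nothing shorter than 2 reaches the goal.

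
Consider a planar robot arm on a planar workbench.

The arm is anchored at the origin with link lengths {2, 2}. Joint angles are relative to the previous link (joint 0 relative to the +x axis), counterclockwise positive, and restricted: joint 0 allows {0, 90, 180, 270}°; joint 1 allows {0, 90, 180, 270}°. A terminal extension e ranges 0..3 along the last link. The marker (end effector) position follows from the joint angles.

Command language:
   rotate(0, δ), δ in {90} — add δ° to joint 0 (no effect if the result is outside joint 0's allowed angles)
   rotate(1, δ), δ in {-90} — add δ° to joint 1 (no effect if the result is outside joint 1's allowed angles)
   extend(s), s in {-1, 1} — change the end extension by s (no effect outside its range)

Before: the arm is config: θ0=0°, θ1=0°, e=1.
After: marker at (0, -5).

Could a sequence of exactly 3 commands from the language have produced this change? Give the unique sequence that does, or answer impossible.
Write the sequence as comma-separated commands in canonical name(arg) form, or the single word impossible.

start: config: θ0=0°, θ1=0°, e=1
[1] after rotate(0, 90): config: θ0=90°, θ1=0°, e=1
[2] after rotate(0, 90): config: θ0=180°, θ1=0°, e=1
[3] after rotate(0, 90): config: θ0=270°, θ1=0°, e=1
uniquely the one of 64 3-step routes that fits.

rotate(0, 90), rotate(0, 90), rotate(0, 90)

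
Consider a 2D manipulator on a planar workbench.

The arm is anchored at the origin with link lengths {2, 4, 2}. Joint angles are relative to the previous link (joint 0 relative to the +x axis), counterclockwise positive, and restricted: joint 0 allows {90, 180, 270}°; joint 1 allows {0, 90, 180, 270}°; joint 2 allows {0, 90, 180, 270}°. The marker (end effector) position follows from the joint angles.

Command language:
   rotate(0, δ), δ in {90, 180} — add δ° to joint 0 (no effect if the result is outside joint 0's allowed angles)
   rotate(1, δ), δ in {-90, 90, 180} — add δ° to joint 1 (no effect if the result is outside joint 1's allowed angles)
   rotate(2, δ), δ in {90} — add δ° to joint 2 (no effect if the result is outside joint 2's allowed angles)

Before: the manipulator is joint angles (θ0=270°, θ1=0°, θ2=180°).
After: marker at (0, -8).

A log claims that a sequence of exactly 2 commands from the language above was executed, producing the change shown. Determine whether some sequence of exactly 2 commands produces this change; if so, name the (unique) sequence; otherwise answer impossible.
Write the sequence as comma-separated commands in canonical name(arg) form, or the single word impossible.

rotate(2, 90), rotate(2, 90)

initial: joint angles (θ0=270°, θ1=0°, θ2=180°)
[1] after rotate(2, 90): joint angles (θ0=270°, θ1=0°, θ2=270°)
[2] after rotate(2, 90): joint angles (θ0=270°, θ1=0°, θ2=0°)
all 36 alternatives checked — unique.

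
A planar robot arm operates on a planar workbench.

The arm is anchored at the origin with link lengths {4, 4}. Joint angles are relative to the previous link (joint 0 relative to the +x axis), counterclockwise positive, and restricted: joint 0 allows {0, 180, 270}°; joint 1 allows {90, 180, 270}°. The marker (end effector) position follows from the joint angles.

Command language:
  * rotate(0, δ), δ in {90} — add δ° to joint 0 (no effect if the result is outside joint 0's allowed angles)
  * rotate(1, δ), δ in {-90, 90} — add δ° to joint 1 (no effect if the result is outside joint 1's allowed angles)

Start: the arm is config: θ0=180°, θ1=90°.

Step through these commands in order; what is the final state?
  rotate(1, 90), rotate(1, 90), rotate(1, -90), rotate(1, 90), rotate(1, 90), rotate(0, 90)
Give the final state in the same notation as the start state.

initial: config: θ0=180°, θ1=90°
[1] after rotate(1, 90): config: θ0=180°, θ1=180°
[2] after rotate(1, 90): config: θ0=180°, θ1=270°
[3] after rotate(1, -90): config: θ0=180°, θ1=180°
[4] after rotate(1, 90): config: θ0=180°, θ1=270°
[5] after rotate(1, 90): config: θ0=180°, θ1=270°
[6] after rotate(0, 90): config: θ0=270°, θ1=270°

config: θ0=270°, θ1=270°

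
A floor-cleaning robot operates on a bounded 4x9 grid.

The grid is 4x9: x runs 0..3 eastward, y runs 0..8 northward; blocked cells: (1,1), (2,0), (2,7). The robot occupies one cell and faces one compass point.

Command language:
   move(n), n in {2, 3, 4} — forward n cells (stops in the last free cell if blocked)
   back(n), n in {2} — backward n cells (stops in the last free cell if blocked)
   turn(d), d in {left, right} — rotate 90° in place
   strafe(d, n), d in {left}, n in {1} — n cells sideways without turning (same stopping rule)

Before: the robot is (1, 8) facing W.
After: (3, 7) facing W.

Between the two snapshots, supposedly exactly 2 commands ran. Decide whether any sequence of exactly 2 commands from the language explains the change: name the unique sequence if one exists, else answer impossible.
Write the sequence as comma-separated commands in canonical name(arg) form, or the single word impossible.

key: order matters: swapping back(2) and strafe(left, 1) lands elsewhere
begin: (1, 8) facing W
[1] after back(2): (3, 8) facing W
[2] after strafe(left, 1): (3, 7) facing W
all 49 alternatives checked — unique.

back(2), strafe(left, 1)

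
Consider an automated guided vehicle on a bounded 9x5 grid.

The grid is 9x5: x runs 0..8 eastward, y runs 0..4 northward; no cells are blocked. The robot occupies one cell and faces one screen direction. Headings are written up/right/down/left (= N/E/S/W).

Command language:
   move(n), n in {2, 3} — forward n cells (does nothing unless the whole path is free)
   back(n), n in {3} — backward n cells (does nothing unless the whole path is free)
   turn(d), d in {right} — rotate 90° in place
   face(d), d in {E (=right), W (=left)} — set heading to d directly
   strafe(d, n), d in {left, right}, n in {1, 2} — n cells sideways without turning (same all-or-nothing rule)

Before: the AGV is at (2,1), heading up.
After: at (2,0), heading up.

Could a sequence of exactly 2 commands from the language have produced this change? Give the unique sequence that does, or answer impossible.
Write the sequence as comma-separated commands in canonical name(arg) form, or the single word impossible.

move(2), back(3)

key: still facing N at the end — nothing in the sequence rotates
t0: at (2,1), heading up
[1] after move(2): at (2,3), heading up
[2] after back(3): at (2,0), heading up
no rival 2-sequence matches.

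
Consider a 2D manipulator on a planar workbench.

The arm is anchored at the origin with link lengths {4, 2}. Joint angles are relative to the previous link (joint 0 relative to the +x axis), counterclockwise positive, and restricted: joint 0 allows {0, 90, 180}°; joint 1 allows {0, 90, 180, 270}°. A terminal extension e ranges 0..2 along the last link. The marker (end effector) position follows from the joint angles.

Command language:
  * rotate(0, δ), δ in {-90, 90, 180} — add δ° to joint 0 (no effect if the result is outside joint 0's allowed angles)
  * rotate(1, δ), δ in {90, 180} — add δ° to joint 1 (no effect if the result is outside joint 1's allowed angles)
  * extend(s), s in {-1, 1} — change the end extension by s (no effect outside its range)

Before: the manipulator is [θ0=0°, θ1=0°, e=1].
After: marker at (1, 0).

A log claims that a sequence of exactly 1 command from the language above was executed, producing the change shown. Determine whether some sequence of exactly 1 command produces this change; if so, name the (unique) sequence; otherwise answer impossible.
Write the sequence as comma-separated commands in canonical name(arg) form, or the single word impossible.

rotate(1, 180)

begin: [θ0=0°, θ1=0°, e=1]
t=1 rotate(1, 180) ⇒ [θ0=0°, θ1=180°, e=1]
no other 1-command option fits: unique.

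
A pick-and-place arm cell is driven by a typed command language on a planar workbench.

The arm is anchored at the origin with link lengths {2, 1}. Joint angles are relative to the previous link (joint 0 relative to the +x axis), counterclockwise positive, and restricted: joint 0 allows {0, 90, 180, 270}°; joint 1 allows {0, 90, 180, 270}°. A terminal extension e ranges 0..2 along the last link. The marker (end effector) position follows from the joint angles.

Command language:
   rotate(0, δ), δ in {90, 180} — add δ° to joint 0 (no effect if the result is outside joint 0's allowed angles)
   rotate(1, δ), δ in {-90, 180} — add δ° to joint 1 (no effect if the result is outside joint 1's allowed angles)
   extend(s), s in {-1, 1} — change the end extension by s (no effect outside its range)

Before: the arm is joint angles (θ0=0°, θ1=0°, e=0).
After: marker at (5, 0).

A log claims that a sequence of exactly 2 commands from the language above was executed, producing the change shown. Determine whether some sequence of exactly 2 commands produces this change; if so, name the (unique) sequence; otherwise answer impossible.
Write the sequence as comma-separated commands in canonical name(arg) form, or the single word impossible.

from: joint angles (θ0=0°, θ1=0°, e=0)
t=1 extend(1) ⇒ joint angles (θ0=0°, θ1=0°, e=1)
t=2 extend(1) ⇒ joint angles (θ0=0°, θ1=0°, e=2)
no other 2-command option fits: unique.

extend(1), extend(1)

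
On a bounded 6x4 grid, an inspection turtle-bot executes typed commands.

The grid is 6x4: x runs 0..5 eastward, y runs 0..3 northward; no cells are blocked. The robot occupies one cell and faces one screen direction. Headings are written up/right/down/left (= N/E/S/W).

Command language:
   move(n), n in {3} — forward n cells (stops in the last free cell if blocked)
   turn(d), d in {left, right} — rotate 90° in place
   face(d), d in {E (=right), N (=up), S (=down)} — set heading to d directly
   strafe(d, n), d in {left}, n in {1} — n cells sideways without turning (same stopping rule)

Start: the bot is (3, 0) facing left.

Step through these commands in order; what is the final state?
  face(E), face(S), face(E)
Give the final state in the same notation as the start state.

(3, 0) facing right

start: (3, 0) facing left
[1] after face(E): (3, 0) facing right
[2] after face(S): (3, 0) facing down
[3] after face(E): (3, 0) facing right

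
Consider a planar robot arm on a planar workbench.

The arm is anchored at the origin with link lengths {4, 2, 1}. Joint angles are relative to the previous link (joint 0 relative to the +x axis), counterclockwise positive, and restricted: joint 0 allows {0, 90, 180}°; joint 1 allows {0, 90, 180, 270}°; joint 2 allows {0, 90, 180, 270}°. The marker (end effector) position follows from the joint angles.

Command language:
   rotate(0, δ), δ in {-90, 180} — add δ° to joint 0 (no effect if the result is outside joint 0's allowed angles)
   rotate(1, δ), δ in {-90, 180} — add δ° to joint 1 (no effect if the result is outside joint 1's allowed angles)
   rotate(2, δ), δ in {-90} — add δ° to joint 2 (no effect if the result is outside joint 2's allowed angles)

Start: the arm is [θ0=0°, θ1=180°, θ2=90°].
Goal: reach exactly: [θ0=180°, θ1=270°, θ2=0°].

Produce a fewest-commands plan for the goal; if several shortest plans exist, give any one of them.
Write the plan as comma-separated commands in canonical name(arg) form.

begin: [θ0=0°, θ1=180°, θ2=90°]
step 1 (rotate(2, -90)): [θ0=0°, θ1=180°, θ2=0°]
step 2 (rotate(0, 180)): [θ0=180°, θ1=180°, θ2=0°]
step 3 (rotate(1, 180)): [θ0=180°, θ1=0°, θ2=0°]
step 4 (rotate(1, -90)): [θ0=180°, θ1=270°, θ2=0°]
nothing shorter than 4 reaches the goal.

rotate(2, -90), rotate(0, 180), rotate(1, 180), rotate(1, -90)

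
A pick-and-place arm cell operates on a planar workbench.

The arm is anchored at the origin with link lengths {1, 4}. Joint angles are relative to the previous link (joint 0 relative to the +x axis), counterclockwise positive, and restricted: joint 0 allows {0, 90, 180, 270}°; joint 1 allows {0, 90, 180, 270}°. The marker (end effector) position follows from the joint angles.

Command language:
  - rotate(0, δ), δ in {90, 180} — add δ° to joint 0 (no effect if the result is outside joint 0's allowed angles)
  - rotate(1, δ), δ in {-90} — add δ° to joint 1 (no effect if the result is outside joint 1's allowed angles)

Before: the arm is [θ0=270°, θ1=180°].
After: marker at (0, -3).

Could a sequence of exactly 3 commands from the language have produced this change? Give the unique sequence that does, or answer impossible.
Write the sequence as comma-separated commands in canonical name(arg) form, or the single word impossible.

start: [θ0=270°, θ1=180°]
t=1 rotate(0, 180) ⇒ [θ0=90°, θ1=180°]
t=2 rotate(0, 180) ⇒ [θ0=270°, θ1=180°]
t=3 rotate(0, 180) ⇒ [θ0=90°, θ1=180°]
no other 3-command option fits: unique.

rotate(0, 180), rotate(0, 180), rotate(0, 180)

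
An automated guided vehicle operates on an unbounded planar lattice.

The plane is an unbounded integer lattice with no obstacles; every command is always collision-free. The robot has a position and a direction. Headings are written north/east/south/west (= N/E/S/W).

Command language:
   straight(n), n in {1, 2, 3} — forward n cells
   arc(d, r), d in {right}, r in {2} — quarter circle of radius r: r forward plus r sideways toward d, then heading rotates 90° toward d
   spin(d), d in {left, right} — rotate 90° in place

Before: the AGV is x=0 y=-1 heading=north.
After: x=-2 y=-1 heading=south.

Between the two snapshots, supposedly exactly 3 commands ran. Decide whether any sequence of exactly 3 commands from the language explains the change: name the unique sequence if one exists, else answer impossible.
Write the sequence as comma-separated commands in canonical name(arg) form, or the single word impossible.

spin(left), straight(2), spin(left)

key: cell and facing (now S) both changed — the 3 commands mix motion and turning
initial: x=0 y=-1 heading=north
1. spin(left) → x=0 y=-1 heading=west
2. straight(2) → x=-2 y=-1 heading=west
3. spin(left) → x=-2 y=-1 heading=south
no other 3-command option fits: unique.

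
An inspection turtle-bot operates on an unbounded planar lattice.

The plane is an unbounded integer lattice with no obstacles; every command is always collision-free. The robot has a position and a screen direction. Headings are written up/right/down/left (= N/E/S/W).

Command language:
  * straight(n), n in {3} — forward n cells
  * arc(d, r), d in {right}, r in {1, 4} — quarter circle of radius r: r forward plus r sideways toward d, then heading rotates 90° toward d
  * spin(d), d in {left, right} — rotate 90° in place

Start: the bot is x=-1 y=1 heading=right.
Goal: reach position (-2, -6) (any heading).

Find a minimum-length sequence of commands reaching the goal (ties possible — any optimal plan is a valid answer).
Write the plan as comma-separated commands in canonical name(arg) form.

arc(right, 4), arc(right, 4), arc(right, 1)

initial: x=-1 y=1 heading=right
1. arc(right, 4) → x=3 y=-3 heading=down
2. arc(right, 4) → x=-1 y=-7 heading=left
3. arc(right, 1) → x=-2 y=-6 heading=up
nothing shorter than 3 reaches the goal.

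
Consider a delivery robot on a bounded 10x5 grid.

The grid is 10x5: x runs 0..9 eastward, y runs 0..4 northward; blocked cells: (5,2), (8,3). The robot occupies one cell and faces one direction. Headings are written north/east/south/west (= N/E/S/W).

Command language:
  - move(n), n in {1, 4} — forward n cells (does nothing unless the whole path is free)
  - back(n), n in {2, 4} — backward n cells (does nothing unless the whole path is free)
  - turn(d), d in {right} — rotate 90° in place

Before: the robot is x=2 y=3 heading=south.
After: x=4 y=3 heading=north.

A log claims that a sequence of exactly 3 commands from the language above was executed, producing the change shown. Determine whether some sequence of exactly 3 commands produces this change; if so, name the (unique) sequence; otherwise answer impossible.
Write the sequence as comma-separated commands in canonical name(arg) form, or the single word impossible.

turn(right), back(2), turn(right)

key: cell and facing (now N) both changed — the 3 commands mix motion and turning
start: x=2 y=3 heading=south
1. turn(right) → x=2 y=3 heading=west
2. back(2) → x=4 y=3 heading=west
3. turn(right) → x=4 y=3 heading=north
no other 3-command option fits: unique.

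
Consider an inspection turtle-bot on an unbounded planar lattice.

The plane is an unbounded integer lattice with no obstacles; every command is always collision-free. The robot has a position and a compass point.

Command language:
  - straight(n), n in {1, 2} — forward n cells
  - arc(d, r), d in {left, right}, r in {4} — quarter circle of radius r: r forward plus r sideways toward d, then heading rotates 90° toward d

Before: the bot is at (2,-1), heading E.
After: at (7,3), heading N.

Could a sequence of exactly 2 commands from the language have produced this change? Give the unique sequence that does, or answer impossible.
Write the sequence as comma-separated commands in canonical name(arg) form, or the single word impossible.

straight(1), arc(left, 4)

key: order matters: swapping straight(1) and arc(left, 4) lands elsewhere
from: at (2,-1), heading E
step 1 (straight(1)): at (3,-1), heading E
step 2 (arc(left, 4)): at (7,3), heading N
all 16 alternatives checked — unique.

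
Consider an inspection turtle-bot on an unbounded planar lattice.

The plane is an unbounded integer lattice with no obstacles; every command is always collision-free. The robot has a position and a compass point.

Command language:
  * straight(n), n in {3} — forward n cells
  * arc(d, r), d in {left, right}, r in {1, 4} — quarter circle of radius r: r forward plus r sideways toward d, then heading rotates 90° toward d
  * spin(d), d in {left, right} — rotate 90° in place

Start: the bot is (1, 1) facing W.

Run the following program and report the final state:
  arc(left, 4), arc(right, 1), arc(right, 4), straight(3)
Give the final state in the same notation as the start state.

(-8, 3) facing N

begin: (1, 1) facing W
step 1 (arc(left, 4)): (-3, -3) facing S
step 2 (arc(right, 1)): (-4, -4) facing W
step 3 (arc(right, 4)): (-8, 0) facing N
step 4 (straight(3)): (-8, 3) facing N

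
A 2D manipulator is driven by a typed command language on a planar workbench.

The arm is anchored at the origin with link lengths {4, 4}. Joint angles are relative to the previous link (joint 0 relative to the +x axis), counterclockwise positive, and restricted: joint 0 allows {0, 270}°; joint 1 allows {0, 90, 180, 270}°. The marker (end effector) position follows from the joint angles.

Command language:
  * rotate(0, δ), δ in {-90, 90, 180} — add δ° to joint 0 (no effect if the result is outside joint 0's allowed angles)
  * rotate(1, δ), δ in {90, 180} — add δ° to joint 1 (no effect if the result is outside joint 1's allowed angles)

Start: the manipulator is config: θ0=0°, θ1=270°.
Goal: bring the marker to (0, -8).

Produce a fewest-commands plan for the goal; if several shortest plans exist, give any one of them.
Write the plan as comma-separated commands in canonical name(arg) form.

begin: config: θ0=0°, θ1=270°
1. rotate(0, -90) → config: θ0=270°, θ1=270°
2. rotate(1, 90) → config: θ0=270°, θ1=0°
minimal: 2 command(s), checked below 2.

rotate(0, -90), rotate(1, 90)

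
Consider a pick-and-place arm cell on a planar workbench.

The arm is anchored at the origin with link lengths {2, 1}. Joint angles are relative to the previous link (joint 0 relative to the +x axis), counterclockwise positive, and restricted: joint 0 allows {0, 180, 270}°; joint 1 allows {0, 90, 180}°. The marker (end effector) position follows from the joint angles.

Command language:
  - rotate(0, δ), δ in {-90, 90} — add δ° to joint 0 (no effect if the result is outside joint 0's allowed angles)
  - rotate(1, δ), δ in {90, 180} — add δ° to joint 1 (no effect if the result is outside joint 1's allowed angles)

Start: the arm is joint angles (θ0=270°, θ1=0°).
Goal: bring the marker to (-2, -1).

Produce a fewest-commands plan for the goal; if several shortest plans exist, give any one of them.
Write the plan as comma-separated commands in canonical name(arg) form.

initial: joint angles (θ0=270°, θ1=0°)
t=1 rotate(0, -90) ⇒ joint angles (θ0=180°, θ1=0°)
t=2 rotate(1, 90) ⇒ joint angles (θ0=180°, θ1=90°)
shorter routes all fall short; 2 is best.

rotate(0, -90), rotate(1, 90)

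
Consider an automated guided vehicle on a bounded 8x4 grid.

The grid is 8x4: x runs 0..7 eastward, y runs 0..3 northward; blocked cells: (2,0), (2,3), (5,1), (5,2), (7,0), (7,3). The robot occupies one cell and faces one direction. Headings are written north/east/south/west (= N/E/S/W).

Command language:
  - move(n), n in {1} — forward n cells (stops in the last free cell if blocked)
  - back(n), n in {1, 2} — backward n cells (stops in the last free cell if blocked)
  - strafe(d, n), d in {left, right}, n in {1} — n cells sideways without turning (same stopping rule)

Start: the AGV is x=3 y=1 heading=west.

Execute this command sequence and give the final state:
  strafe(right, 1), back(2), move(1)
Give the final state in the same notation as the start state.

x=3 y=2 heading=west

t0: x=3 y=1 heading=west
[1] after strafe(right, 1): x=3 y=2 heading=west
[2] after back(2): x=4 y=2 heading=west
[3] after move(1): x=3 y=2 heading=west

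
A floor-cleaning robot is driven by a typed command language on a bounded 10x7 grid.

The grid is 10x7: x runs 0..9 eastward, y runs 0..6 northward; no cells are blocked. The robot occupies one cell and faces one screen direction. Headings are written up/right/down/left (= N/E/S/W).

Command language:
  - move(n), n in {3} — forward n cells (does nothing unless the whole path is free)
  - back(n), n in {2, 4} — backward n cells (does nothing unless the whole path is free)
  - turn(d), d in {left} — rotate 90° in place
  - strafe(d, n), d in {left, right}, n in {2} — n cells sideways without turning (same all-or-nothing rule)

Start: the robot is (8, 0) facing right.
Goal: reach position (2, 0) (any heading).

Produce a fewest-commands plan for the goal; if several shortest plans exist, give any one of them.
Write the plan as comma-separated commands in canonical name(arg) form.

back(4), back(2)

t0: (8, 0) facing right
step 1 (back(4)): (4, 0) facing right
step 2 (back(2)): (2, 0) facing right
shorter routes all fall short; 2 is best.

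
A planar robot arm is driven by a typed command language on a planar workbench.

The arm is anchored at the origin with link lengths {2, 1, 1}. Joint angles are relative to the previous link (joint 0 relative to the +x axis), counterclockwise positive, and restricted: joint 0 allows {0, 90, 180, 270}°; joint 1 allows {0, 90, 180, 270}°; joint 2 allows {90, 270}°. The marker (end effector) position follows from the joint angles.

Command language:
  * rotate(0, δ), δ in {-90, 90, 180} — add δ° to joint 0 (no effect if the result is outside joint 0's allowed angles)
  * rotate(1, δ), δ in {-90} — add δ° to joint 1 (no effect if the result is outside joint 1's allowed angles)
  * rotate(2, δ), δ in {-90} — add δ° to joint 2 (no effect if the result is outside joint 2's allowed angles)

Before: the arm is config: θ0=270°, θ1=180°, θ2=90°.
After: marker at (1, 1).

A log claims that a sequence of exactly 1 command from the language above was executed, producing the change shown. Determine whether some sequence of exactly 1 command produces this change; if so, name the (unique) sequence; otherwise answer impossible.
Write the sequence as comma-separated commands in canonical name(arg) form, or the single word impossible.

rotate(0, 180)

start: config: θ0=270°, θ1=180°, θ2=90°
[1] after rotate(0, 180): config: θ0=90°, θ1=180°, θ2=90°
no other 1-command option fits: unique.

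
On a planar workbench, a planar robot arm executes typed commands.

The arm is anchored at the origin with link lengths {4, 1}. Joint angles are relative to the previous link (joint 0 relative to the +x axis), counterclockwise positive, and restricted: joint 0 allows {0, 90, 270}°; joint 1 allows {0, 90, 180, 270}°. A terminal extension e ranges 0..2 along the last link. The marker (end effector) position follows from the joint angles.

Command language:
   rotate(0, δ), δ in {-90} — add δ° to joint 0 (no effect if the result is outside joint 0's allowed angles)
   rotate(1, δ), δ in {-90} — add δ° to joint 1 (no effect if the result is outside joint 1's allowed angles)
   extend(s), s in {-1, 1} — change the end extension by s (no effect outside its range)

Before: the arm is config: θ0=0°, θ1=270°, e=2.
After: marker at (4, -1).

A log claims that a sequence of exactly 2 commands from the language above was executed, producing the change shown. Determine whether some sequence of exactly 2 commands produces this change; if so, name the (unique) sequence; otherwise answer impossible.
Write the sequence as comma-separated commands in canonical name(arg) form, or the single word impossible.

extend(-1), extend(-1)

begin: config: θ0=0°, θ1=270°, e=2
1. extend(-1) → config: θ0=0°, θ1=270°, e=1
2. extend(-1) → config: θ0=0°, θ1=270°, e=0
no rival 2-sequence matches.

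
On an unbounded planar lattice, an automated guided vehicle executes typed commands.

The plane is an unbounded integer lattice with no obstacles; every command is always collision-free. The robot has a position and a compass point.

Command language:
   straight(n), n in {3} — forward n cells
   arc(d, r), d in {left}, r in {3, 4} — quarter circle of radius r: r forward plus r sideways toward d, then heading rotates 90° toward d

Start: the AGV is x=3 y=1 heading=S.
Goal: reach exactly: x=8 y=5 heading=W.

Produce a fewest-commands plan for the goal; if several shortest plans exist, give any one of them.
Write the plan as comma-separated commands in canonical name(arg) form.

from: x=3 y=1 heading=S
t=1 arc(left, 3) ⇒ x=6 y=-2 heading=E
t=2 straight(3) ⇒ x=9 y=-2 heading=E
t=3 arc(left, 3) ⇒ x=12 y=1 heading=N
t=4 arc(left, 4) ⇒ x=8 y=5 heading=W
no 3-step plan works, so 4 is optimal.

arc(left, 3), straight(3), arc(left, 3), arc(left, 4)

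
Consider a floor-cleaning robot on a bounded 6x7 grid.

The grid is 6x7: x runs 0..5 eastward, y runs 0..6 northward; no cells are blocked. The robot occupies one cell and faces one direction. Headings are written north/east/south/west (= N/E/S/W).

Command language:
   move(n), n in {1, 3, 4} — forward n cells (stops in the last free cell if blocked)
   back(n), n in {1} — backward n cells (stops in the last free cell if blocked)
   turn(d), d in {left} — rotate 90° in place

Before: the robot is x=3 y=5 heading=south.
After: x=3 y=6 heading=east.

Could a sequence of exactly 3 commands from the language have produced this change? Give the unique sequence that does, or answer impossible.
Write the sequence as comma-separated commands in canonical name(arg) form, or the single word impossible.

back(1), back(1), turn(left)

key: running turn(left) before back(1) would end elsewhere — order is forced
begin: x=3 y=5 heading=south
[1] after back(1): x=3 y=6 heading=south
[2] after back(1): x=3 y=6 heading=south
[3] after turn(left): x=3 y=6 heading=east
all 125 alternatives checked — unique.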